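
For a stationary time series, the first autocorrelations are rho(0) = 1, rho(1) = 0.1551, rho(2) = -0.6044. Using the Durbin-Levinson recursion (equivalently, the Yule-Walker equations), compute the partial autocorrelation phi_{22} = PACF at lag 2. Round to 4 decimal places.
\phi_{22} = -0.6439

The PACF at lag k is phi_{kk}, the last component of the solution
to the Yule-Walker system G_k phi = r_k where
  (G_k)_{ij} = rho(|i - j|), (r_k)_i = rho(i), i,j = 1..k.
Equivalently, Durbin-Levinson gives phi_{kk} iteratively:
  phi_{11} = rho(1)
  phi_{kk} = [rho(k) - sum_{j=1..k-1} phi_{k-1,j} rho(k-j)]
            / [1 - sum_{j=1..k-1} phi_{k-1,j} rho(j)],
  phi_{k,j} = phi_{k-1,j} - phi_{kk} phi_{k-1,k-j},  j = 1..k-1.
Step k = 1:
  phi_11 = rho(1) = 0.1551.
Step k = 2:
  phi_22 = [rho(2) - phi_11 rho(1)] / [1 - phi_11 rho(1)] = [-0.6044 - (0.1551)(0.1551)] / [1 - (0.1551)(0.1551)]
         = -0.62845601 / 0.97594399 = -0.6439.
Therefore phi_{22} = -0.6439.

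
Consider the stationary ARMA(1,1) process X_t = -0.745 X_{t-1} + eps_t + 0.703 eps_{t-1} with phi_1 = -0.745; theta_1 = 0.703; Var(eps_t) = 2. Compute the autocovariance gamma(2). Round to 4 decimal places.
\gamma(2) = 0.0670

Multiply the model equation by X_{t-k} and take expectations. With theta_0 = psi_0 = 1 and psi_j the MA(infinity) weights, this gives
  gamma(k) - sum_i phi_i gamma(k-i) = c_k,
  c_k = sigma^2 * sum_{j=k..q} theta_j psi_{j-k}   (c_k = 0 for k > q),
using gamma(-m) = gamma(m).
psi-weights needed (psi_j = theta_j + sum_i phi_i psi_{j-i}):
  psi_1 = theta_1 + phi_1 = 0.703 + (-0.745) = -0.042
Right-hand sides:
  c_0 = sigma^2 (1 + theta_1 psi_1) = 2 * (1 + (0.703)(-0.042)) = 2 * 0.970474 = 1.940948
  c_1 = sigma^2 theta_1 = 2 * (0.703) = 1.406
  c_2 = 0
Equations for k = 0 and k = 1 (AR order 1):
  gamma(0) = phi_1 gamma(1) + c_0
  gamma(1) = phi_1 gamma(0) + c_1
Substituting the second into the first: gamma(0) (1 - phi_1^2) = c_0 + phi_1 c_1, so
  gamma(0) = (c_0 + phi_1 c_1) / (1 - phi_1^2) = (1.940948 + (-0.745)(1.406)) / (1 - (-0.745)^2) = 0.893478 / 0.444975 = 2.007929.
  gamma(1) = phi_1 gamma(0) + c_1 = (-0.745)(2.007929) + (1.406) = -0.089907.
For k = 2 (> q): gamma(2) = phi_1 gamma(1) = (-0.745)(-0.089907) = 0.066981.
Therefore gamma(2) = 0.0670 (to 4 decimal places).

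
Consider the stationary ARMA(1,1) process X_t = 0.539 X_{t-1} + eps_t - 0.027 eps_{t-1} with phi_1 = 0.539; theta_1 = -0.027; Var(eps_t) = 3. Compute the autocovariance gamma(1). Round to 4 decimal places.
\gamma(1) = 2.1335

Multiply the model equation by X_{t-k} and take expectations. With theta_0 = psi_0 = 1 and psi_j the MA(infinity) weights, this gives
  gamma(k) - sum_i phi_i gamma(k-i) = c_k,
  c_k = sigma^2 * sum_{j=k..q} theta_j psi_{j-k}   (c_k = 0 for k > q),
using gamma(-m) = gamma(m).
psi-weights needed (psi_j = theta_j + sum_i phi_i psi_{j-i}):
  psi_1 = theta_1 + phi_1 = -0.027 + (0.539) = 0.512
Right-hand sides:
  c_0 = sigma^2 (1 + theta_1 psi_1) = 3 * (1 + (-0.027)(0.512)) = 3 * 0.986176 = 2.958528
  c_1 = sigma^2 theta_1 = 3 * (-0.027) = -0.081
  c_2 = 0
Equations for k = 0 and k = 1 (AR order 1):
  gamma(0) = phi_1 gamma(1) + c_0
  gamma(1) = phi_1 gamma(0) + c_1
Substituting the second into the first: gamma(0) (1 - phi_1^2) = c_0 + phi_1 c_1, so
  gamma(0) = (c_0 + phi_1 c_1) / (1 - phi_1^2) = (2.958528 + (0.539)(-0.081)) / (1 - (0.539)^2) = 2.914869 / 0.709479 = 4.108464.
  gamma(1) = phi_1 gamma(0) + c_1 = (0.539)(4.108464) + (-0.081) = 2.133462.
Therefore gamma(1) = 2.1335 (to 4 decimal places).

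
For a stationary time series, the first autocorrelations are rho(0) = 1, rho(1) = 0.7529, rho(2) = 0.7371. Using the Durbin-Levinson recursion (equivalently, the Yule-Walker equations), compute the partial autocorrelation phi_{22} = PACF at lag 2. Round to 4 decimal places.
\phi_{22} = 0.3930

The PACF at lag k is phi_{kk}, the last component of the solution
to the Yule-Walker system G_k phi = r_k where
  (G_k)_{ij} = rho(|i - j|), (r_k)_i = rho(i), i,j = 1..k.
Equivalently, Durbin-Levinson gives phi_{kk} iteratively:
  phi_{11} = rho(1)
  phi_{kk} = [rho(k) - sum_{j=1..k-1} phi_{k-1,j} rho(k-j)]
            / [1 - sum_{j=1..k-1} phi_{k-1,j} rho(j)],
  phi_{k,j} = phi_{k-1,j} - phi_{kk} phi_{k-1,k-j},  j = 1..k-1.
Step k = 1:
  phi_11 = rho(1) = 0.7529.
Step k = 2:
  phi_22 = [rho(2) - phi_11 rho(1)] / [1 - phi_11 rho(1)] = [0.7371 - (0.7529)(0.7529)] / [1 - (0.7529)(0.7529)]
         = 0.17024159 / 0.43314159 = 0.393.
Therefore phi_{22} = 0.3930.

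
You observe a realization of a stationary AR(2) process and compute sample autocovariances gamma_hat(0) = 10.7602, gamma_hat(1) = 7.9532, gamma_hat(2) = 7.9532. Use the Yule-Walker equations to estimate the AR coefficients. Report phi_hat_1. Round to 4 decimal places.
\hat\phi_{1} = 0.4250

The Yule-Walker equations for an AR(p) process read, in matrix form,
  Gamma_p phi = r_p,   with   (Gamma_p)_{ij} = gamma(|i - j|),
                       (r_p)_i = gamma(i),   i,j = 1..p.
Substitute the sample gammas (Toeplitz matrix and right-hand side of size 2):
  Gamma_p = [[10.7602, 7.9532], [7.9532, 10.7602]]
  r_p     = [7.9532, 7.9532]
Written out:
  10.7602 phi_1 + 7.9532 phi_2 = 7.9532
  7.9532 phi_1 + 10.7602 phi_2 = 7.9532
Solve by Cramer's rule:
  det = gamma(0)^2 - gamma(1)^2 = (10.7602)^2 - (7.9532)^2 = 115.78190404 - 63.25339024 = 52.5285138
  phi_hat_1 = [gamma(1) gamma(0) - gamma(1) gamma(2)] / det = [(7.9532)(10.7602) - (7.9532)(7.9532)] / 52.5285138 = 22.3246324 / 52.5285138 = 0.425
  phi_hat_2 = [gamma(0) gamma(2) - gamma(1)^2] / det = [(10.7602)(7.9532) - (7.9532)^2] / 52.5285138 = 22.3246324 / 52.5285138 = 0.425
So phi_hat = [0.4250, 0.4250].
Therefore phi_hat_1 = 0.4250.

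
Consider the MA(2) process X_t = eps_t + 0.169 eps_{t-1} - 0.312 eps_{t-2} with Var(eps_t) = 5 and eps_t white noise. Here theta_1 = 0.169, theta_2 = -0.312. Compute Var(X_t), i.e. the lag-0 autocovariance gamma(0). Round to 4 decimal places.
\gamma(0) = 5.6295

For an MA(q) process X_t = eps_t + sum_i theta_i eps_{t-i} with
Var(eps_t) = sigma^2, the variance is
  gamma(0) = sigma^2 * (1 + sum_i theta_i^2).
  sum_i theta_i^2 = (0.169)^2 + (-0.312)^2 = 0.028561 + 0.097344 = 0.125905.
  gamma(0) = 5 * (1 + 0.125905) = 5 * 1.125905 = 5.629525, which rounds to 5.6295.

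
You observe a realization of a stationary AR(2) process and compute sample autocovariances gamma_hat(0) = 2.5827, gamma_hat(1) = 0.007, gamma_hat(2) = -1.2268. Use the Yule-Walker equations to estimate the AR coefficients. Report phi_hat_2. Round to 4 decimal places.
\hat\phi_{2} = -0.4750

The Yule-Walker equations for an AR(p) process read, in matrix form,
  Gamma_p phi = r_p,   with   (Gamma_p)_{ij} = gamma(|i - j|),
                       (r_p)_i = gamma(i),   i,j = 1..p.
Substitute the sample gammas (Toeplitz matrix and right-hand side of size 2):
  Gamma_p = [[2.5827, 0.007], [0.007, 2.5827]]
  r_p     = [0.007, -1.2268]
Written out:
  2.5827 phi_1 + 0.007 phi_2 = 0.007
  0.007 phi_1 + 2.5827 phi_2 = -1.2268
Solve by Cramer's rule:
  det = gamma(0)^2 - gamma(1)^2 = (2.5827)^2 - (0.007)^2 = 6.67033929 - 0.000049 = 6.67029029
  phi_hat_1 = [gamma(1) gamma(0) - gamma(1) gamma(2)] / det = [(0.007)(2.5827) - (0.007)(-1.2268)] / 6.67029029 = 0.0266665 / 6.67029029 = 0.004
  phi_hat_2 = [gamma(0) gamma(2) - gamma(1)^2] / det = [(2.5827)(-1.2268) - (0.007)^2] / 6.67029029 = -3.16850536 / 6.67029029 = -0.475
So phi_hat = [0.0040, -0.4750].
Therefore phi_hat_2 = -0.4750.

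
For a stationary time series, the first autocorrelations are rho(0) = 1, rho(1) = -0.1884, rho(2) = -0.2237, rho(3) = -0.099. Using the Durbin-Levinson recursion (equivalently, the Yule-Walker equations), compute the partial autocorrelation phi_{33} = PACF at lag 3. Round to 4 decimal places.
\phi_{33} = -0.2270

The PACF at lag k is phi_{kk}, the last component of the solution
to the Yule-Walker system G_k phi = r_k where
  (G_k)_{ij} = rho(|i - j|), (r_k)_i = rho(i), i,j = 1..k.
Equivalently, Durbin-Levinson gives phi_{kk} iteratively:
  phi_{11} = rho(1)
  phi_{kk} = [rho(k) - sum_{j=1..k-1} phi_{k-1,j} rho(k-j)]
            / [1 - sum_{j=1..k-1} phi_{k-1,j} rho(j)],
  phi_{k,j} = phi_{k-1,j} - phi_{kk} phi_{k-1,k-j},  j = 1..k-1.
Step k = 1:
  phi_11 = rho(1) = -0.1884.
Step k = 2:
  phi_22 = [rho(2) - phi_11 rho(1)] / [1 - phi_11 rho(1)] = [-0.2237 - (-0.1884)(-0.1884)] / [1 - (-0.1884)(-0.1884)]
         = -0.25919456 / 0.96450544 = -0.268733.
  Update: phi_21 = phi_11 - phi_22 phi_11 = -0.1884 - (-0.268733)(-0.1884) = -0.239029.
Step k = 3:
  phi_33 = [rho(3) - phi_21 rho(2) - phi_22 rho(1)] / [1 - phi_21 rho(1) - phi_22 rho(2)]
    numerator   = -0.099 - (-0.239029)(-0.2237) - (-0.268733)(-0.1884) = -0.20310018
    denominator = 1 - (-0.239029)(-0.1884) - (-0.268733)(-0.2237) = 0.89485128
  phi_33 = -0.20310018 / 0.89485128 = -0.227.
Therefore phi_{33} = -0.2270.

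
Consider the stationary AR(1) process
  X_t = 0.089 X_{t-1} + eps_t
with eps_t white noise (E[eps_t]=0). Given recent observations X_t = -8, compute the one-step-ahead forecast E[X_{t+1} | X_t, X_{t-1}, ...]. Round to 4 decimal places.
E[X_{t+1} \mid \mathcal F_t] = -0.7120

For an AR(p) model X_t = c + sum_i phi_i X_{t-i} + eps_t, the
one-step-ahead conditional mean is
  E[X_{t+1} | X_t, ...] = c + sum_i phi_i X_{t+1-i}.
Substitute known values:
  E[X_{t+1} | ...] = (0.089) * (-8)
                   = -0.7120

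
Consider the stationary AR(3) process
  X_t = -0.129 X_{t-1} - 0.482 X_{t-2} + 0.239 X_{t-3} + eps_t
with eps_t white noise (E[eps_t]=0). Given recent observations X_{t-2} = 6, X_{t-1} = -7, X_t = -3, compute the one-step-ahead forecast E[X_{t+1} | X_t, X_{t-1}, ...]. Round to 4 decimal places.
E[X_{t+1} \mid \mathcal F_t] = 5.1950

For an AR(p) model X_t = c + sum_i phi_i X_{t-i} + eps_t, the
one-step-ahead conditional mean is
  E[X_{t+1} | X_t, ...] = c + sum_i phi_i X_{t+1-i}.
Substitute known values:
  E[X_{t+1} | ...] = (-0.129) * (-3) + (-0.482) * (-7) + (0.239) * (6)
                   = 5.1950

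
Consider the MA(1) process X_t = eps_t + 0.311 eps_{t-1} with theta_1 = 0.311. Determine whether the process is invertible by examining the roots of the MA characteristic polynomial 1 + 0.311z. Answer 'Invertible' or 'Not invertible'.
\text{Invertible}

The MA(q) characteristic polynomial is P(z) = 1 + 0.311z.
Invertibility requires all roots to lie outside the unit circle, i.e. |z| > 1 for every root.
This is linear in z: 1 + (0.311) z = 0  =>  z = -1/(0.311) = -3.215434,  |z| = 3.215434.
Moduli of all roots: 3.2154.
All moduli strictly greater than 1? Yes.
Verdict: Invertible.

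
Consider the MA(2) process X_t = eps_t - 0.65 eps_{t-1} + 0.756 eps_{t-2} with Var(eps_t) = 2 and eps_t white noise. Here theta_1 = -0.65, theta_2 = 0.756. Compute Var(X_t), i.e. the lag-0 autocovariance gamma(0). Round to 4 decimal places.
\gamma(0) = 3.9881

For an MA(q) process X_t = eps_t + sum_i theta_i eps_{t-i} with
Var(eps_t) = sigma^2, the variance is
  gamma(0) = sigma^2 * (1 + sum_i theta_i^2).
  sum_i theta_i^2 = (-0.65)^2 + (0.756)^2 = 0.4225 + 0.571536 = 0.994036.
  gamma(0) = 2 * (1 + 0.994036) = 2 * 1.994036 = 3.988072, which rounds to 3.9881.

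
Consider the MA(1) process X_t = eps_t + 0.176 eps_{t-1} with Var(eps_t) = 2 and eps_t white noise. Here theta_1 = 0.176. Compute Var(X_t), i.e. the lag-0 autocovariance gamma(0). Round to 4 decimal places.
\gamma(0) = 2.0620

For an MA(q) process X_t = eps_t + sum_i theta_i eps_{t-i} with
Var(eps_t) = sigma^2, the variance is
  gamma(0) = sigma^2 * (1 + sum_i theta_i^2).
  sum_i theta_i^2 = (0.176)^2 = 0.030976.
  gamma(0) = 2 * (1 + 0.030976) = 2 * 1.030976 = 2.061952, which rounds to 2.0620.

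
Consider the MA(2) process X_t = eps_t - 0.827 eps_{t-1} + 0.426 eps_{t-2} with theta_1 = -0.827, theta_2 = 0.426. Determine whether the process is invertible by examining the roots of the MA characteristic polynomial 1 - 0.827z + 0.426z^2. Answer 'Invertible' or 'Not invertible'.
\text{Invertible}

The MA(q) characteristic polynomial is P(z) = 1 - 0.827z + 0.426z^2.
Invertibility requires all roots to lie outside the unit circle, i.e. |z| > 1 for every root.
Set 1 + (-0.827) z + (0.426) z^2 = 0, i.e. a z^2 + b z + c = 0 with a = 0.426, b = -0.827, c = 1.
Discriminant D = b^2 - 4ac = (-0.827)^2 - 4*(0.426)*1 = 0.683929 - (1.704) = -1.020071.
D < 0, so the roots are the complex-conjugate pair z = (-b +/- i sqrt(-D)) / (2a) = 0.9707 +/- 1.1854i.
For a conjugate pair |z|^2 = z * conj(z) = (product of roots) = c/a = 1/(0.426) = 2.347418, so |z| = sqrt(2.347418) = 1.5321 for both roots.
Moduli of all roots: 1.5321, 1.5321.
All moduli strictly greater than 1? Yes.
Verdict: Invertible.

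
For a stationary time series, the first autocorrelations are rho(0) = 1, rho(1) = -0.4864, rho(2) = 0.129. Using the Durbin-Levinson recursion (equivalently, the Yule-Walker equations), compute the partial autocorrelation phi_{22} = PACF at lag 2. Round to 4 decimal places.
\phi_{22} = -0.1409

The PACF at lag k is phi_{kk}, the last component of the solution
to the Yule-Walker system G_k phi = r_k where
  (G_k)_{ij} = rho(|i - j|), (r_k)_i = rho(i), i,j = 1..k.
Equivalently, Durbin-Levinson gives phi_{kk} iteratively:
  phi_{11} = rho(1)
  phi_{kk} = [rho(k) - sum_{j=1..k-1} phi_{k-1,j} rho(k-j)]
            / [1 - sum_{j=1..k-1} phi_{k-1,j} rho(j)],
  phi_{k,j} = phi_{k-1,j} - phi_{kk} phi_{k-1,k-j},  j = 1..k-1.
Step k = 1:
  phi_11 = rho(1) = -0.4864.
Step k = 2:
  phi_22 = [rho(2) - phi_11 rho(1)] / [1 - phi_11 rho(1)] = [0.129 - (-0.4864)(-0.4864)] / [1 - (-0.4864)(-0.4864)]
         = -0.10758496 / 0.76341504 = -0.1409.
Therefore phi_{22} = -0.1409.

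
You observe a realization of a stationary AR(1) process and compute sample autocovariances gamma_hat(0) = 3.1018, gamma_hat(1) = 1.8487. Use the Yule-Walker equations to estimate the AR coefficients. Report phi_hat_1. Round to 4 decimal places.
\hat\phi_{1} = 0.5960

The Yule-Walker equations for an AR(p) process read, in matrix form,
  Gamma_p phi = r_p,   with   (Gamma_p)_{ij} = gamma(|i - j|),
                       (r_p)_i = gamma(i),   i,j = 1..p.
Substitute the sample gammas (Toeplitz matrix and right-hand side of size 1):
  Gamma_p = [[3.1018]]
  r_p     = [1.8487]
With p = 1 this is the single equation gamma(0) phi_1 = gamma(1):
  phi_hat_1 = gamma(1) / gamma(0) = 1.8487 / 3.1018 = 0.5960.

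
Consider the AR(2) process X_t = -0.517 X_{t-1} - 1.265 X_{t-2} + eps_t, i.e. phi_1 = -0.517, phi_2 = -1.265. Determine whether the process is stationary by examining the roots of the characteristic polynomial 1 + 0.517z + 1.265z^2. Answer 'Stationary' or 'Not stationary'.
\text{Not stationary}

The AR(p) characteristic polynomial is P(z) = 1 + 0.517z + 1.265z^2.
Stationarity requires all roots to lie outside the unit circle, i.e. |z| > 1 for every root.
Set 1 + (0.517) z + (1.265) z^2 = 0, i.e. a z^2 + b z + c = 0 with a = 1.265, b = 0.517, c = 1.
Discriminant D = b^2 - 4ac = (0.517)^2 - 4*(1.265)*1 = 0.267289 - (5.06) = -4.792711.
D < 0, so the roots are the complex-conjugate pair z = (-b +/- i sqrt(-D)) / (2a) = -0.2043 +/- 0.8653i.
For a conjugate pair |z|^2 = z * conj(z) = (product of roots) = c/a = 1/(1.265) = 0.790514, so |z| = sqrt(0.790514) = 0.8891 for both roots.
Moduli of all roots: 0.8891, 0.8891.
All moduli strictly greater than 1? No.
Verdict: Not stationary.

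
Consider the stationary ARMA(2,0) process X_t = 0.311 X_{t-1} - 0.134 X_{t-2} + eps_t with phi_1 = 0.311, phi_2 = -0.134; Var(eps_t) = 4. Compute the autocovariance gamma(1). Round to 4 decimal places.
\gamma(1) = 1.2079

Multiply the model equation by X_{t-k} and take expectations. With theta_0 = psi_0 = 1 and psi_j the MA(infinity) weights, this gives
  gamma(k) - sum_i phi_i gamma(k-i) = c_k,
  c_k = sigma^2 * sum_{j=k..q} theta_j psi_{j-k}   (c_k = 0 for k > q),
using gamma(-m) = gamma(m).
Pure AR (q = 0): c_0 = sigma^2 = 4, c_k = 0 for k >= 1.
Equations for k = 0, 1, 2 (AR order 2, c_2 = 0):
  (E0) gamma(0) = phi_1 gamma(1) + phi_2 gamma(2) + c_0
  (E1) gamma(1) = phi_1 gamma(0) + phi_2 gamma(1) + c_1
  (E2) gamma(2) = phi_1 gamma(1) + phi_2 gamma(0)
From (E1): gamma(1) = A gamma(0) + B with
  A = phi_1 / (1 - phi_2) = 0.311 / 1.134 = 0.27425,   B = c_1 / (1 - phi_2) = 0 / 1.134 = 0.
Insert (E2) into (E0): gamma(0) (1 - phi_2^2) = phi_1 (1 + phi_2) gamma(1) + c_0.
  phi_1 (1 + phi_2) = (0.311)(0.866) = 0.269326,   1 - phi_2^2 = 0.982044.
Replace gamma(1) by A gamma(0) + B and collect gamma(0):
  gamma(0) [0.982044 - (0.269326)(0.27425)] = c_0 = 4
  gamma(0) * 0.908181 = 4
  gamma(0) = 4 / 0.908181 = 4.404407.
  gamma(1) = A gamma(0) = (0.27425)(4.404407) = 1.207911.
Therefore gamma(1) = 1.2079 (to 4 decimal places).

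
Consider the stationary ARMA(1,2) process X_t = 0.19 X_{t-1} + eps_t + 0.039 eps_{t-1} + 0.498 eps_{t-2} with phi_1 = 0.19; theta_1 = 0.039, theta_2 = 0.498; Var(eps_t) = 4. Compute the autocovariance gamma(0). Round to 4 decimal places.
\gamma(0) = 5.4266

Multiply the model equation by X_{t-k} and take expectations. With theta_0 = psi_0 = 1 and psi_j the MA(infinity) weights, this gives
  gamma(k) - sum_i phi_i gamma(k-i) = c_k,
  c_k = sigma^2 * sum_{j=k..q} theta_j psi_{j-k}   (c_k = 0 for k > q),
using gamma(-m) = gamma(m).
psi-weights needed (psi_j = theta_j + sum_i phi_i psi_{j-i}):
  psi_1 = theta_1 + phi_1 = 0.039 + (0.19) = 0.229
  psi_2 = theta_2 + phi_1 psi_1 = 0.498 + (0.19)(0.229) = 0.54151
Right-hand sides:
  c_0 = sigma^2 (1 + theta_1 psi_1 + theta_2 psi_2) = 4 * (1 + (0.039)(0.229) + (0.498)(0.54151)) = 4 * 1.278603 = 5.114412
  c_1 = sigma^2 (theta_1 + theta_2 psi_1) = 4 * (0.039 + (0.498)(0.229)) = 0.612168
  c_2 = sigma^2 theta_2 = 4 * (0.498) = 1.992
Equations for k = 0 and k = 1 (AR order 1):
  gamma(0) = phi_1 gamma(1) + c_0
  gamma(1) = phi_1 gamma(0) + c_1
Substituting the second into the first: gamma(0) (1 - phi_1^2) = c_0 + phi_1 c_1, so
  gamma(0) = (c_0 + phi_1 c_1) / (1 - phi_1^2) = (5.114412 + (0.19)(0.612168)) / (1 - (0.19)^2) = 5.230724 / 0.9639 = 5.426625.
Therefore gamma(0) = 5.4266 (to 4 decimal places).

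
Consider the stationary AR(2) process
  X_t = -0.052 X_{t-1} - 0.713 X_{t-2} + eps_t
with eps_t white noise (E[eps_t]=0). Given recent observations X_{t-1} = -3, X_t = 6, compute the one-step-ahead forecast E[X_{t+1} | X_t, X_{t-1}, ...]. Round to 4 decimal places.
E[X_{t+1} \mid \mathcal F_t] = 1.8270

For an AR(p) model X_t = c + sum_i phi_i X_{t-i} + eps_t, the
one-step-ahead conditional mean is
  E[X_{t+1} | X_t, ...] = c + sum_i phi_i X_{t+1-i}.
Substitute known values:
  E[X_{t+1} | ...] = (-0.052) * (6) + (-0.713) * (-3)
                   = 1.8270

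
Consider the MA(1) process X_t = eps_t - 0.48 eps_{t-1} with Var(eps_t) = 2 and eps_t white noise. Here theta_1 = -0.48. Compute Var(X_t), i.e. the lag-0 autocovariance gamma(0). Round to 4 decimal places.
\gamma(0) = 2.4608

For an MA(q) process X_t = eps_t + sum_i theta_i eps_{t-i} with
Var(eps_t) = sigma^2, the variance is
  gamma(0) = sigma^2 * (1 + sum_i theta_i^2).
  sum_i theta_i^2 = (-0.48)^2 = 0.2304.
  gamma(0) = 2 * (1 + 0.2304) = 2 * 1.2304 = 2.4608.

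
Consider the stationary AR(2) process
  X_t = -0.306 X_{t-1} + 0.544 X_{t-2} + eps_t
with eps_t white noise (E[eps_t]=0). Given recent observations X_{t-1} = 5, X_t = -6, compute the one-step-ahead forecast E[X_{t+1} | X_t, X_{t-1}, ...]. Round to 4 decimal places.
E[X_{t+1} \mid \mathcal F_t] = 4.5560

For an AR(p) model X_t = c + sum_i phi_i X_{t-i} + eps_t, the
one-step-ahead conditional mean is
  E[X_{t+1} | X_t, ...] = c + sum_i phi_i X_{t+1-i}.
Substitute known values:
  E[X_{t+1} | ...] = (-0.306) * (-6) + (0.544) * (5)
                   = 4.5560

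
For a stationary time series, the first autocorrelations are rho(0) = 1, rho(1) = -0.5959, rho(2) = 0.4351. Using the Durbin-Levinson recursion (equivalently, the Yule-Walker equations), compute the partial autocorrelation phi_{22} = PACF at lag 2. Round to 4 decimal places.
\phi_{22} = 0.1241

The PACF at lag k is phi_{kk}, the last component of the solution
to the Yule-Walker system G_k phi = r_k where
  (G_k)_{ij} = rho(|i - j|), (r_k)_i = rho(i), i,j = 1..k.
Equivalently, Durbin-Levinson gives phi_{kk} iteratively:
  phi_{11} = rho(1)
  phi_{kk} = [rho(k) - sum_{j=1..k-1} phi_{k-1,j} rho(k-j)]
            / [1 - sum_{j=1..k-1} phi_{k-1,j} rho(j)],
  phi_{k,j} = phi_{k-1,j} - phi_{kk} phi_{k-1,k-j},  j = 1..k-1.
Step k = 1:
  phi_11 = rho(1) = -0.5959.
Step k = 2:
  phi_22 = [rho(2) - phi_11 rho(1)] / [1 - phi_11 rho(1)] = [0.4351 - (-0.5959)(-0.5959)] / [1 - (-0.5959)(-0.5959)]
         = 0.08000319 / 0.64490319 = 0.1241.
Therefore phi_{22} = 0.1241.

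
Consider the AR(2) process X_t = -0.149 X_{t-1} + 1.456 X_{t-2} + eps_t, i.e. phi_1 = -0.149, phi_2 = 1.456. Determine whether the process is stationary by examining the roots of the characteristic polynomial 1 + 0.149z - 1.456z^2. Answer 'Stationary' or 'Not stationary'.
\text{Not stationary}

The AR(p) characteristic polynomial is P(z) = 1 + 0.149z - 1.456z^2.
Stationarity requires all roots to lie outside the unit circle, i.e. |z| > 1 for every root.
Set 1 + (0.149) z + (-1.456) z^2 = 0, i.e. a z^2 + b z + c = 0 with a = -1.456, b = 0.149, c = 1.
Discriminant D = b^2 - 4ac = (0.149)^2 - 4*(-1.456)*1 = 0.022201 - (-5.824) = 5.846201.
D >= 0, so the roots are real: z = (-b +/- sqrt(D)) / (2a) = (-0.149 +/- 2.417892) / (-2.912).
  z_1 = (-0.149 + 2.417892) / (-2.912) = -0.7792,   |z_1| = 0.7792.
  z_2 = (-0.149 - 2.417892) / (-2.912) = 0.8815,   |z_2| = 0.8815.
Moduli of all roots: 0.7792, 0.8815.
All moduli strictly greater than 1? No.
Verdict: Not stationary.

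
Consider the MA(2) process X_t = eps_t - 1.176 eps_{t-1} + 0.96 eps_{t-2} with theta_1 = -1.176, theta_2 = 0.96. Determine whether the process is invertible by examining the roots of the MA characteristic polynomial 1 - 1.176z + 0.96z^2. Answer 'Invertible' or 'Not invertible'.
\text{Invertible}

The MA(q) characteristic polynomial is P(z) = 1 - 1.176z + 0.96z^2.
Invertibility requires all roots to lie outside the unit circle, i.e. |z| > 1 for every root.
Set 1 + (-1.176) z + (0.96) z^2 = 0, i.e. a z^2 + b z + c = 0 with a = 0.96, b = -1.176, c = 1.
Discriminant D = b^2 - 4ac = (-1.176)^2 - 4*(0.96)*1 = 1.382976 - (3.84) = -2.457024.
D < 0, so the roots are the complex-conjugate pair z = (-b +/- i sqrt(-D)) / (2a) = 0.6125 +/- 0.8164i.
For a conjugate pair |z|^2 = z * conj(z) = (product of roots) = c/a = 1/(0.96) = 1.041667, so |z| = sqrt(1.041667) = 1.0206 for both roots.
Moduli of all roots: 1.0206, 1.0206.
All moduli strictly greater than 1? Yes.
Verdict: Invertible.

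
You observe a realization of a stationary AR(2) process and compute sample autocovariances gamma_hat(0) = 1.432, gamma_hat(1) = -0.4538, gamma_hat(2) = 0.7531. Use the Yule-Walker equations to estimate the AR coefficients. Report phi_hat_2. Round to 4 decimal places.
\hat\phi_{2} = 0.4730

The Yule-Walker equations for an AR(p) process read, in matrix form,
  Gamma_p phi = r_p,   with   (Gamma_p)_{ij} = gamma(|i - j|),
                       (r_p)_i = gamma(i),   i,j = 1..p.
Substitute the sample gammas (Toeplitz matrix and right-hand side of size 2):
  Gamma_p = [[1.432, -0.4538], [-0.4538, 1.432]]
  r_p     = [-0.4538, 0.7531]
Written out:
  1.432 phi_1 - 0.4538 phi_2 = -0.4538
  -0.4538 phi_1 + 1.432 phi_2 = 0.7531
Solve by Cramer's rule:
  det = gamma(0)^2 - gamma(1)^2 = (1.432)^2 - (-0.4538)^2 = 2.050624 - 0.20593444 = 1.84468956
  phi_hat_1 = [gamma(1) gamma(0) - gamma(1) gamma(2)] / det = [(-0.4538)(1.432) - (-0.4538)(0.7531)] / 1.84468956 = -0.30808482 / 1.84468956 = -0.167
  phi_hat_2 = [gamma(0) gamma(2) - gamma(1)^2] / det = [(1.432)(0.7531) - (-0.4538)^2] / 1.84468956 = 0.87250476 / 1.84468956 = 0.473
So phi_hat = [-0.1670, 0.4730].
Therefore phi_hat_2 = 0.4730.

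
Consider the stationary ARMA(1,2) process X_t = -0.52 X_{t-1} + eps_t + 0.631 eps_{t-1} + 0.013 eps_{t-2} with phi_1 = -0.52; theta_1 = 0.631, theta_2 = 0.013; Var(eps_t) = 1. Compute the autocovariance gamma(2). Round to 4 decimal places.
\gamma(2) = -0.0414

Multiply the model equation by X_{t-k} and take expectations. With theta_0 = psi_0 = 1 and psi_j the MA(infinity) weights, this gives
  gamma(k) - sum_i phi_i gamma(k-i) = c_k,
  c_k = sigma^2 * sum_{j=k..q} theta_j psi_{j-k}   (c_k = 0 for k > q),
using gamma(-m) = gamma(m).
psi-weights needed (psi_j = theta_j + sum_i phi_i psi_{j-i}):
  psi_1 = theta_1 + phi_1 = 0.631 + (-0.52) = 0.111
  psi_2 = theta_2 + phi_1 psi_1 = 0.013 + (-0.52)(0.111) = -0.04472
Right-hand sides:
  c_0 = sigma^2 (1 + theta_1 psi_1 + theta_2 psi_2) = 1 * (1 + (0.631)(0.111) + (0.013)(-0.04472)) = 1 * 1.06946 = 1.06946
  c_1 = sigma^2 (theta_1 + theta_2 psi_1) = 1 * (0.631 + (0.013)(0.111)) = 0.632443
  c_2 = sigma^2 theta_2 = 1 * (0.013) = 0.013
Equations for k = 0 and k = 1 (AR order 1):
  gamma(0) = phi_1 gamma(1) + c_0
  gamma(1) = phi_1 gamma(0) + c_1
Substituting the second into the first: gamma(0) (1 - phi_1^2) = c_0 + phi_1 c_1, so
  gamma(0) = (c_0 + phi_1 c_1) / (1 - phi_1^2) = (1.06946 + (-0.52)(0.632443)) / (1 - (-0.52)^2) = 0.740589 / 0.7296 = 1.015062.
  gamma(1) = phi_1 gamma(0) + c_1 = (-0.52)(1.015062) + (0.632443) = 0.104611.
For k = 2: gamma(2) = phi_1 gamma(1) + c_2
  = (-0.52)(0.104611) + (0.013) = -0.041398.
Therefore gamma(2) = -0.0414 (to 4 decimal places).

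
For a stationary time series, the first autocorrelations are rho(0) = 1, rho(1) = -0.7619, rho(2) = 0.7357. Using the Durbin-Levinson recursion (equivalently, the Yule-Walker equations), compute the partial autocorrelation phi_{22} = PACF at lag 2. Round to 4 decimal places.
\phi_{22} = 0.3700

The PACF at lag k is phi_{kk}, the last component of the solution
to the Yule-Walker system G_k phi = r_k where
  (G_k)_{ij} = rho(|i - j|), (r_k)_i = rho(i), i,j = 1..k.
Equivalently, Durbin-Levinson gives phi_{kk} iteratively:
  phi_{11} = rho(1)
  phi_{kk} = [rho(k) - sum_{j=1..k-1} phi_{k-1,j} rho(k-j)]
            / [1 - sum_{j=1..k-1} phi_{k-1,j} rho(j)],
  phi_{k,j} = phi_{k-1,j} - phi_{kk} phi_{k-1,k-j},  j = 1..k-1.
Step k = 1:
  phi_11 = rho(1) = -0.7619.
Step k = 2:
  phi_22 = [rho(2) - phi_11 rho(1)] / [1 - phi_11 rho(1)] = [0.7357 - (-0.7619)(-0.7619)] / [1 - (-0.7619)(-0.7619)]
         = 0.15520839 / 0.41950839 = 0.37.
Therefore phi_{22} = 0.3700.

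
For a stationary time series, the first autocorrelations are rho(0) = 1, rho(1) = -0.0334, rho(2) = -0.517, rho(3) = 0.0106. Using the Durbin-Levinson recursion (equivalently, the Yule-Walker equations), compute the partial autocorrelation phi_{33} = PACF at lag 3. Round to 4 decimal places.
\phi_{33} = -0.0451

The PACF at lag k is phi_{kk}, the last component of the solution
to the Yule-Walker system G_k phi = r_k where
  (G_k)_{ij} = rho(|i - j|), (r_k)_i = rho(i), i,j = 1..k.
Equivalently, Durbin-Levinson gives phi_{kk} iteratively:
  phi_{11} = rho(1)
  phi_{kk} = [rho(k) - sum_{j=1..k-1} phi_{k-1,j} rho(k-j)]
            / [1 - sum_{j=1..k-1} phi_{k-1,j} rho(j)],
  phi_{k,j} = phi_{k-1,j} - phi_{kk} phi_{k-1,k-j},  j = 1..k-1.
Step k = 1:
  phi_11 = rho(1) = -0.0334.
Step k = 2:
  phi_22 = [rho(2) - phi_11 rho(1)] / [1 - phi_11 rho(1)] = [-0.517 - (-0.0334)(-0.0334)] / [1 - (-0.0334)(-0.0334)]
         = -0.51811556 / 0.99888444 = -0.518694.
  Update: phi_21 = phi_11 - phi_22 phi_11 = -0.0334 - (-0.518694)(-0.0334) = -0.050724.
Step k = 3:
  phi_33 = [rho(3) - phi_21 rho(2) - phi_22 rho(1)] / [1 - phi_21 rho(1) - phi_22 rho(2)]
    numerator   = 0.0106 - (-0.050724)(-0.517) - (-0.518694)(-0.0334) = -0.03294889
    denominator = 1 - (-0.050724)(-0.0334) - (-0.518694)(-0.517) = 0.73014091
  phi_33 = -0.03294889 / 0.73014091 = -0.0451.
Therefore phi_{33} = -0.0451.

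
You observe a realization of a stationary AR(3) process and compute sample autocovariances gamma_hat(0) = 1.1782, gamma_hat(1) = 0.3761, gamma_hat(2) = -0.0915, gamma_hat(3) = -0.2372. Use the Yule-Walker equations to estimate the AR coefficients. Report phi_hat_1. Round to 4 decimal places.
\hat\phi_{1} = 0.3581

The Yule-Walker equations for an AR(p) process read, in matrix form,
  Gamma_p phi = r_p,   with   (Gamma_p)_{ij} = gamma(|i - j|),
                       (r_p)_i = gamma(i),   i,j = 1..p.
Substitute the sample gammas (Toeplitz matrix and right-hand side of size 3):
  Gamma_p = [[1.1782, 0.3761, -0.0915], [0.3761, 1.1782, 0.3761], [-0.0915, 0.3761, 1.1782]]
  r_p     = [0.3761, -0.0915, -0.2372]
Written out (R1..R3):
  (R1) 1.1782 phi_1 + 0.3761 phi_2 - 0.0915 phi_3 = 0.3761
  (R2) 0.3761 phi_1 + 1.1782 phi_2 + 0.3761 phi_3 = -0.0915
  (R3) -0.0915 phi_1 + 0.3761 phi_2 + 1.1782 phi_3 = -0.2372
Gaussian elimination:
  R2 <- R2 - (0.3761/1.1782) R1 = R2 - (0.319216) R1:  1.058143 phi_2 + 0.405308 phi_3 = -0.211557
  R3 <- R3 - (-0.0915/1.1782) R1 = R3 - (-0.077661) R1:  0.405308 phi_2 + 1.171094 phi_3 = -0.207992
  R3 <- R3 - (0.405308/1.058143) R2 = R3 - (0.383037) R2:  1.015846 phi_3 = -0.126958
Back-substitution:
  phi_hat_3 = -0.126958 / 1.015846 = -0.124977
  phi_hat_2 = (-0.211557 - (0.405308)(-0.124977)) / 1.058143 = -0.152061
  phi_hat_1 = (0.3761 - (0.3761)(-0.152061) - (-0.0915)(-0.124977)) / 1.1782 = 0.35805
So phi_hat = [0.3581, -0.1521, -0.1250].
Therefore phi_hat_1 = 0.3581.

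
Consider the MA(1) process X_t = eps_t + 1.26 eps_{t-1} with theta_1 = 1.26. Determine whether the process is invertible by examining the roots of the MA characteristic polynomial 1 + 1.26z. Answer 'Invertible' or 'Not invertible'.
\text{Not invertible}

The MA(q) characteristic polynomial is P(z) = 1 + 1.26z.
Invertibility requires all roots to lie outside the unit circle, i.e. |z| > 1 for every root.
This is linear in z: 1 + (1.26) z = 0  =>  z = -1/(1.26) = -0.793651,  |z| = 0.793651.
Moduli of all roots: 0.7937.
All moduli strictly greater than 1? No.
Verdict: Not invertible.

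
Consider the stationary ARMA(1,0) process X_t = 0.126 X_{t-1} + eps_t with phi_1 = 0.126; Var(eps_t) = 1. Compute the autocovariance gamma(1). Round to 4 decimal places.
\gamma(1) = 0.1280

Multiply the model equation by X_{t-k} and take expectations. With theta_0 = psi_0 = 1 and psi_j the MA(infinity) weights, this gives
  gamma(k) - sum_i phi_i gamma(k-i) = c_k,
  c_k = sigma^2 * sum_{j=k..q} theta_j psi_{j-k}   (c_k = 0 for k > q),
using gamma(-m) = gamma(m).
Pure AR (q = 0): c_0 = sigma^2 = 1, c_k = 0 for k >= 1.
Equations for k = 0 and k = 1 (AR order 1):
  gamma(0) = phi_1 gamma(1) + c_0
  gamma(1) = phi_1 gamma(0) + c_1
Substituting the second into the first: gamma(0) (1 - phi_1^2) = c_0 + phi_1 c_1, so
  gamma(0) = c_0 / (1 - phi_1^2) = 1 / (1 - (0.126)^2) = 1 / 0.984124 = 1.016132.
  gamma(1) = phi_1 gamma(0) = (0.126)(1.016132) = 0.128033.
Therefore gamma(1) = 0.1280 (to 4 decimal places).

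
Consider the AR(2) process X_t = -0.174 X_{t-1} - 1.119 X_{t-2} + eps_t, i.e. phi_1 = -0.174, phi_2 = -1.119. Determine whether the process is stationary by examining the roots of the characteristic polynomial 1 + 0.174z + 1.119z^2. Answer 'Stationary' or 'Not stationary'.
\text{Not stationary}

The AR(p) characteristic polynomial is P(z) = 1 + 0.174z + 1.119z^2.
Stationarity requires all roots to lie outside the unit circle, i.e. |z| > 1 for every root.
Set 1 + (0.174) z + (1.119) z^2 = 0, i.e. a z^2 + b z + c = 0 with a = 1.119, b = 0.174, c = 1.
Discriminant D = b^2 - 4ac = (0.174)^2 - 4*(1.119)*1 = 0.030276 - (4.476) = -4.445724.
D < 0, so the roots are the complex-conjugate pair z = (-b +/- i sqrt(-D)) / (2a) = -0.0777 +/- 0.9421i.
For a conjugate pair |z|^2 = z * conj(z) = (product of roots) = c/a = 1/(1.119) = 0.893655, so |z| = sqrt(0.893655) = 0.9453 for both roots.
Moduli of all roots: 0.9453, 0.9453.
All moduli strictly greater than 1? No.
Verdict: Not stationary.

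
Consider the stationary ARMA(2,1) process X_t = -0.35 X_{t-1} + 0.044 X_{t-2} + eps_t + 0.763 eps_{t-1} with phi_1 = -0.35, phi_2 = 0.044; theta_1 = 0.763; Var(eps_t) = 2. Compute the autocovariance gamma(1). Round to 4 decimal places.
\gamma(1) = 0.7291

Multiply the model equation by X_{t-k} and take expectations. With theta_0 = psi_0 = 1 and psi_j the MA(infinity) weights, this gives
  gamma(k) - sum_i phi_i gamma(k-i) = c_k,
  c_k = sigma^2 * sum_{j=k..q} theta_j psi_{j-k}   (c_k = 0 for k > q),
using gamma(-m) = gamma(m).
psi-weights needed (psi_j = theta_j + sum_i phi_i psi_{j-i}):
  psi_1 = theta_1 + phi_1 = 0.763 + (-0.35) = 0.413
Right-hand sides:
  c_0 = sigma^2 (1 + theta_1 psi_1) = 2 * (1 + (0.763)(0.413)) = 2 * 1.315119 = 2.630238
  c_1 = sigma^2 theta_1 = 2 * (0.763) = 1.526
  c_2 = 0
Equations for k = 0, 1, 2 (AR order 2, c_2 = 0):
  (E0) gamma(0) = phi_1 gamma(1) + phi_2 gamma(2) + c_0
  (E1) gamma(1) = phi_1 gamma(0) + phi_2 gamma(1) + c_1
  (E2) gamma(2) = phi_1 gamma(1) + phi_2 gamma(0)
From (E1): gamma(1) = A gamma(0) + B with
  A = phi_1 / (1 - phi_2) = -0.35 / 0.956 = -0.366109,   B = c_1 / (1 - phi_2) = 1.526 / 0.956 = 1.596234.
Insert (E2) into (E0): gamma(0) (1 - phi_2^2) = phi_1 (1 + phi_2) gamma(1) + c_0.
  phi_1 (1 + phi_2) = (-0.35)(1.044) = -0.3654,   1 - phi_2^2 = 0.998064.
Replace gamma(1) by A gamma(0) + B and collect gamma(0):
  gamma(0) [0.998064 - (-0.3654)(-0.366109)] = (-0.3654)(1.596234) + 2.630238
  gamma(0) * 0.864288 = 2.046974
  gamma(0) = 2.046974 / 0.864288 = 2.368394.
  gamma(1) = A gamma(0) + B = (-0.366109)(2.368394) + (1.596234) = 0.729145.
Therefore gamma(1) = 0.7291 (to 4 decimal places).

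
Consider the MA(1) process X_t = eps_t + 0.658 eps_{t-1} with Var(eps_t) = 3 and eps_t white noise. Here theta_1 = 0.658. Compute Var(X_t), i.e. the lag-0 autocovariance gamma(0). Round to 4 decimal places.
\gamma(0) = 4.2989

For an MA(q) process X_t = eps_t + sum_i theta_i eps_{t-i} with
Var(eps_t) = sigma^2, the variance is
  gamma(0) = sigma^2 * (1 + sum_i theta_i^2).
  sum_i theta_i^2 = (0.658)^2 = 0.432964.
  gamma(0) = 3 * (1 + 0.432964) = 3 * 1.432964 = 4.298892, which rounds to 4.2989.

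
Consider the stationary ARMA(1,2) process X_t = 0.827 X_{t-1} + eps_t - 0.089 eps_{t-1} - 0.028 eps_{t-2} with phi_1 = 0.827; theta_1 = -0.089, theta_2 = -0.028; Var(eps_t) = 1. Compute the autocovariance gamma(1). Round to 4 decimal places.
\gamma(1) = 2.0550

Multiply the model equation by X_{t-k} and take expectations. With theta_0 = psi_0 = 1 and psi_j the MA(infinity) weights, this gives
  gamma(k) - sum_i phi_i gamma(k-i) = c_k,
  c_k = sigma^2 * sum_{j=k..q} theta_j psi_{j-k}   (c_k = 0 for k > q),
using gamma(-m) = gamma(m).
psi-weights needed (psi_j = theta_j + sum_i phi_i psi_{j-i}):
  psi_1 = theta_1 + phi_1 = -0.089 + (0.827) = 0.738
  psi_2 = theta_2 + phi_1 psi_1 = -0.028 + (0.827)(0.738) = 0.582326
Right-hand sides:
  c_0 = sigma^2 (1 + theta_1 psi_1 + theta_2 psi_2) = 1 * (1 + (-0.089)(0.738) + (-0.028)(0.582326)) = 1 * 0.918013 = 0.918013
  c_1 = sigma^2 (theta_1 + theta_2 psi_1) = 1 * (-0.089 + (-0.028)(0.738)) = -0.109664
  c_2 = sigma^2 theta_2 = 1 * (-0.028) = -0.028
Equations for k = 0 and k = 1 (AR order 1):
  gamma(0) = phi_1 gamma(1) + c_0
  gamma(1) = phi_1 gamma(0) + c_1
Substituting the second into the first: gamma(0) (1 - phi_1^2) = c_0 + phi_1 c_1, so
  gamma(0) = (c_0 + phi_1 c_1) / (1 - phi_1^2) = (0.918013 + (0.827)(-0.109664)) / (1 - (0.827)^2) = 0.827321 / 0.316071 = 2.617516.
  gamma(1) = phi_1 gamma(0) + c_1 = (0.827)(2.617516) + (-0.109664) = 2.055021.
Therefore gamma(1) = 2.0550 (to 4 decimal places).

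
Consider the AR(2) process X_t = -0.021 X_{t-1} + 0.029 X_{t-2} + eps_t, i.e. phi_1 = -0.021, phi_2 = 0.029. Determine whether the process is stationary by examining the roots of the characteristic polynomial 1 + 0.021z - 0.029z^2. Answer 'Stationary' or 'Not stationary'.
\text{Stationary}

The AR(p) characteristic polynomial is P(z) = 1 + 0.021z - 0.029z^2.
Stationarity requires all roots to lie outside the unit circle, i.e. |z| > 1 for every root.
Set 1 + (0.021) z + (-0.029) z^2 = 0, i.e. a z^2 + b z + c = 0 with a = -0.029, b = 0.021, c = 1.
Discriminant D = b^2 - 4ac = (0.021)^2 - 4*(-0.029)*1 = 0.000441 - (-0.116) = 0.116441.
D >= 0, so the roots are real: z = (-b +/- sqrt(D)) / (2a) = (-0.021 +/- 0.341235) / (-0.058).
  z_1 = (-0.021 + 0.341235) / (-0.058) = -5.5213,   |z_1| = 5.5213.
  z_2 = (-0.021 - 0.341235) / (-0.058) = 6.2454,   |z_2| = 6.2454.
Moduli of all roots: 5.5213, 6.2454.
All moduli strictly greater than 1? Yes.
Verdict: Stationary.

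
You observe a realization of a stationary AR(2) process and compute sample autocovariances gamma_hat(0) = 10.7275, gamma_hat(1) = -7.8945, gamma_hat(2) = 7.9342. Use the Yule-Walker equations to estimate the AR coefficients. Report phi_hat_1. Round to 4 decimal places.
\hat\phi_{1} = -0.4180

The Yule-Walker equations for an AR(p) process read, in matrix form,
  Gamma_p phi = r_p,   with   (Gamma_p)_{ij} = gamma(|i - j|),
                       (r_p)_i = gamma(i),   i,j = 1..p.
Substitute the sample gammas (Toeplitz matrix and right-hand side of size 2):
  Gamma_p = [[10.7275, -7.8945], [-7.8945, 10.7275]]
  r_p     = [-7.8945, 7.9342]
Written out:
  10.7275 phi_1 - 7.8945 phi_2 = -7.8945
  -7.8945 phi_1 + 10.7275 phi_2 = 7.9342
Solve by Cramer's rule:
  det = gamma(0)^2 - gamma(1)^2 = (10.7275)^2 - (-7.8945)^2 = 115.07925625 - 62.32313025 = 52.756126
  phi_hat_1 = [gamma(1) gamma(0) - gamma(1) gamma(2)] / det = [(-7.8945)(10.7275) - (-7.8945)(7.9342)] / 52.756126 = -22.05170685 / 52.756126 = -0.418
  phi_hat_2 = [gamma(0) gamma(2) - gamma(1)^2] / det = [(10.7275)(7.9342) - (-7.8945)^2] / 52.756126 = 22.79100025 / 52.756126 = 0.432
So phi_hat = [-0.4180, 0.4320].
Therefore phi_hat_1 = -0.4180.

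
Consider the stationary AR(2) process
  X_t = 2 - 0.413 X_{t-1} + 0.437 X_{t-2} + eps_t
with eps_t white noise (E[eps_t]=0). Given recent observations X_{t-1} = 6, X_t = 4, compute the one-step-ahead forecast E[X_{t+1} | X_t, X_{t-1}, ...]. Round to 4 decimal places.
E[X_{t+1} \mid \mathcal F_t] = 2.9700

For an AR(p) model X_t = c + sum_i phi_i X_{t-i} + eps_t, the
one-step-ahead conditional mean is
  E[X_{t+1} | X_t, ...] = c + sum_i phi_i X_{t+1-i}.
Substitute known values:
  E[X_{t+1} | ...] = 2 + (-0.413) * (4) + (0.437) * (6)
                   = 2.9700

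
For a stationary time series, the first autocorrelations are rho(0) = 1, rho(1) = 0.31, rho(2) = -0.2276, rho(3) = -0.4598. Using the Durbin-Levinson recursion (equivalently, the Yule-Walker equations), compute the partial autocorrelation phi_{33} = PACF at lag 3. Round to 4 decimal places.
\phi_{33} = -0.3210

The PACF at lag k is phi_{kk}, the last component of the solution
to the Yule-Walker system G_k phi = r_k where
  (G_k)_{ij} = rho(|i - j|), (r_k)_i = rho(i), i,j = 1..k.
Equivalently, Durbin-Levinson gives phi_{kk} iteratively:
  phi_{11} = rho(1)
  phi_{kk} = [rho(k) - sum_{j=1..k-1} phi_{k-1,j} rho(k-j)]
            / [1 - sum_{j=1..k-1} phi_{k-1,j} rho(j)],
  phi_{k,j} = phi_{k-1,j} - phi_{kk} phi_{k-1,k-j},  j = 1..k-1.
Step k = 1:
  phi_11 = rho(1) = 0.31.
Step k = 2:
  phi_22 = [rho(2) - phi_11 rho(1)] / [1 - phi_11 rho(1)] = [-0.2276 - (0.31)(0.31)] / [1 - (0.31)(0.31)]
         = -0.3237 / 0.9039 = -0.358115.
  Update: phi_21 = phi_11 - phi_22 phi_11 = 0.31 - (-0.358115)(0.31) = 0.421016.
Step k = 3:
  phi_33 = [rho(3) - phi_21 rho(2) - phi_22 rho(1)] / [1 - phi_21 rho(1) - phi_22 rho(2)]
    numerator   = -0.4598 - (0.421016)(-0.2276) - (-0.358115)(0.31) = -0.25296125
    denominator = 1 - (0.421016)(0.31) - (-0.358115)(-0.2276) = 0.78797823
  phi_33 = -0.25296125 / 0.78797823 = -0.321.
Therefore phi_{33} = -0.3210.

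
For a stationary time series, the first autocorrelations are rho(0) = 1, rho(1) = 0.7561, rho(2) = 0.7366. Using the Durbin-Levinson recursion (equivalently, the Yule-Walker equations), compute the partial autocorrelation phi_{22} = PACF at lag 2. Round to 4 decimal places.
\phi_{22} = 0.3850

The PACF at lag k is phi_{kk}, the last component of the solution
to the Yule-Walker system G_k phi = r_k where
  (G_k)_{ij} = rho(|i - j|), (r_k)_i = rho(i), i,j = 1..k.
Equivalently, Durbin-Levinson gives phi_{kk} iteratively:
  phi_{11} = rho(1)
  phi_{kk} = [rho(k) - sum_{j=1..k-1} phi_{k-1,j} rho(k-j)]
            / [1 - sum_{j=1..k-1} phi_{k-1,j} rho(j)],
  phi_{k,j} = phi_{k-1,j} - phi_{kk} phi_{k-1,k-j},  j = 1..k-1.
Step k = 1:
  phi_11 = rho(1) = 0.7561.
Step k = 2:
  phi_22 = [rho(2) - phi_11 rho(1)] / [1 - phi_11 rho(1)] = [0.7366 - (0.7561)(0.7561)] / [1 - (0.7561)(0.7561)]
         = 0.16491279 / 0.42831279 = 0.385.
Therefore phi_{22} = 0.3850.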